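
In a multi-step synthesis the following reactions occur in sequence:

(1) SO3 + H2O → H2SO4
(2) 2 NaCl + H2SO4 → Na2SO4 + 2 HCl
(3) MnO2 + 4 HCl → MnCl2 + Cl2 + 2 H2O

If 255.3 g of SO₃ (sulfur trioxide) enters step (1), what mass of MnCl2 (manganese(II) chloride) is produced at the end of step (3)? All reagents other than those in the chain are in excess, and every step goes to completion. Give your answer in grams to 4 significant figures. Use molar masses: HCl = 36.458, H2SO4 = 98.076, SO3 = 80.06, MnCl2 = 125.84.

n(SO3) = 255.3 / 80.06 = 3.1889 mol.
Reaction (1): SO3→H2SO4 ratio 1:1 ⇒ n(H2SO4) = 3.1889 mol.
Reaction (2): H2SO4→HCl ratio 1:2 ⇒ n(HCl) = 6.3777 mol.
Reaction (3): HCl→MnCl2 ratio 4:1 ⇒ n(MnCl2) = 1.5944 mol.
Mass of MnCl2 = 1.5944 × 125.84 = 200.64 g.

200.6 g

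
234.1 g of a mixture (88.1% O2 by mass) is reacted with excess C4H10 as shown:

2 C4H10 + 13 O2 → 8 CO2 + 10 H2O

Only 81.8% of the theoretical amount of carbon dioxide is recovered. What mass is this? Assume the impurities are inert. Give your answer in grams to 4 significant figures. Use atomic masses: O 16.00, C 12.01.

Pure O2 available = 234.1 g × 0.881 = 206.24 g.
M(O2) = 2(16.00) = 32.00 g/mol.
M(CO2) = 12.01 + 2(16.00) = 44.01 g/mol.
n(O2) = 206.24 g / 32.00 g/mol = 6.4451 mol.
From the equation the O2:CO2 mole ratio is 13:8, so n(CO2) = 6.4451 × 8/13 = 3.9662 mol.
Mass of CO2 = 3.9662 mol × 44.01 g/mol = 174.55 g.
Actual mass collected = 174.55 g × 0.818 = 142.78 g.

142.8 g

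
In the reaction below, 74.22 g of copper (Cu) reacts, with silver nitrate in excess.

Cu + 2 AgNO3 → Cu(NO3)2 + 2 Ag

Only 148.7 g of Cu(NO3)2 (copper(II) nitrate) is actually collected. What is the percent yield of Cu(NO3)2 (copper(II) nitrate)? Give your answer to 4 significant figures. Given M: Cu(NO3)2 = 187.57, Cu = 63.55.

n(Cu) = 74.220 g / 63.55 g/mol = 1.1679 mol.
From the equation the Cu:Cu(NO3)2 mole ratio is 1:1, so n(Cu(NO3)2) = 1.1679 × 1/1 = 1.1679 mol.
Mass of Cu(NO3)2 = 1.1679 mol × 187.57 g/mol = 219.06 g.
This is the theoretical yield. Percent yield = 148.7 g / 219.06 g × 100% = 67.880%.

67.88 %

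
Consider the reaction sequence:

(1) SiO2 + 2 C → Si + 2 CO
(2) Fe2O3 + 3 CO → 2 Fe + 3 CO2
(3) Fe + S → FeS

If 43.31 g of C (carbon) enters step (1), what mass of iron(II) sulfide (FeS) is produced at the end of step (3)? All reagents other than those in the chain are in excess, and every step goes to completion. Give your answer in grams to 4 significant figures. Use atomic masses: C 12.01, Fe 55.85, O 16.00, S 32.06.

211.3 g

M(C) = 12.01 g/mol.
M(FeS) = 55.85 + 32.06 = 87.91 g/mol.
n(C) = 43.31 / 12.01 = 3.6062 mol.
Reaction (1): C→CO ratio 2:2 ⇒ n(CO) = 3.6062 mol.
Reaction (2): CO→Fe ratio 3:2 ⇒ n(Fe) = 2.4041 mol.
Reaction (3): Fe→FeS ratio 1:1 ⇒ n(FeS) = 2.4041 mol.
Mass of FeS = 2.4041 × 87.91 = 211.35 g.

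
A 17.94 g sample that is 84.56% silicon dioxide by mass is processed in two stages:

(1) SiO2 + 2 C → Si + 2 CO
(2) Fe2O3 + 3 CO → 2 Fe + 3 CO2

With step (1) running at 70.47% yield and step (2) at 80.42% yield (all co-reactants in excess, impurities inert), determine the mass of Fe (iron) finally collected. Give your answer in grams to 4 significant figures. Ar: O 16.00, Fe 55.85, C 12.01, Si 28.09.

10.65 g

Pure SiO2 = 17.94 × 0.8456 = 15.170 g.
M(SiO2) = 28.09 + 2(16.00) = 60.09 g/mol.
M(Fe) = 55.85 g/mol.
n(SiO2) = 15.170 / 60.09 = 0.25246 mol.
Step 1 (SiO2:CO = 1:2): theoretical n(CO) = 0.50491 mol; at 70.47% yield, n(CO) = 0.35581 mol.
Step 2 (CO:Fe = 3:2): theoretical n(Fe) = 0.23721 mol, so theoretical mass = 0.23721 × 55.85 = 13.248 g.
At 80.42% yield, actual mass of Fe = 13.248 × 0.8042 = 10.654 g.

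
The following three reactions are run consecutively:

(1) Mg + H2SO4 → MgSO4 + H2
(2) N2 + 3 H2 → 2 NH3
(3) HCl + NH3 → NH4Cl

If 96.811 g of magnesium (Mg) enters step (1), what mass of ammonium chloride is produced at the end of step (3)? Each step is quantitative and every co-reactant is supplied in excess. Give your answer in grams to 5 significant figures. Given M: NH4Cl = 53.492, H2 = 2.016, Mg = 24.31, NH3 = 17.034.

142.02 g

n(Mg) = 96.811 / 24.31 = 3.98235 mol.
Reaction (1): Mg→H2 ratio 1:1 ⇒ n(H2) = 3.98235 mol.
Reaction (2): H2→NH3 ratio 3:2 ⇒ n(NH3) = 2.65490 mol.
Reaction (3): NH3→NH4Cl ratio 1:1 ⇒ n(NH4Cl) = 2.65490 mol.
Mass of NH4Cl = 2.65490 × 53.492 = 142.016 g.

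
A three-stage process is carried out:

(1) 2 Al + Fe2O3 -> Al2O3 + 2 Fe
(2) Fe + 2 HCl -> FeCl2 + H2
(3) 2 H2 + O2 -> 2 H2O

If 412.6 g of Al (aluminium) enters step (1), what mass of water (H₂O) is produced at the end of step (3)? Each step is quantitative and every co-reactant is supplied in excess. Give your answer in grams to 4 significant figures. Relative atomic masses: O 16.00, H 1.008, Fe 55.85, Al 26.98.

275.5 g

M(Al) = 26.98 g/mol.
M(H2O) = 2(1.008) + 16.00 = 18.016 g/mol.
n(Al) = 412.6 / 26.98 = 15.293 mol.
Reaction (1): Al→Fe ratio 2:2 ⇒ n(Fe) = 15.293 mol.
Reaction (2): Fe→H2 ratio 1:1 ⇒ n(H2) = 15.293 mol.
Reaction (3): H2→H2O ratio 2:2 ⇒ n(H2O) = 15.293 mol.
Mass of H2O = 15.293 × 18.016 = 275.52 g.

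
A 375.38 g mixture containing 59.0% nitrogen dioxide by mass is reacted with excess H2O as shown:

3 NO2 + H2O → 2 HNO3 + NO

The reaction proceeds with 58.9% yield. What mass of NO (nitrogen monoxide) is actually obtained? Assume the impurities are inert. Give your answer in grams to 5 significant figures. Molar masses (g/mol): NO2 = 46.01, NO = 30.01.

28.362 g

Pure NO2 available = 375.38 g × 0.590 = 221.474 g.
n(NO2) = 221.474 g / 46.01 g/mol = 4.81361 mol.
From the equation the NO2:NO mole ratio is 3:1, so n(NO) = 4.81361 × 1/3 = 1.60454 mol.
Mass of NO = 1.60454 mol × 30.01 g/mol = 48.1521 g.
Actual mass collected = 48.1521 g × 0.589 = 28.3616 g.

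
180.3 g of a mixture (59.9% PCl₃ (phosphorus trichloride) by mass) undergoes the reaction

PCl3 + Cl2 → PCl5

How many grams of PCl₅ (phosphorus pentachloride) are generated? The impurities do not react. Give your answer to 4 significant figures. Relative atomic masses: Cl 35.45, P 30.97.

163.8 g

Mass of pure PCl3 = 180.3 g × 0.599 = 108.00 g.
M(PCl3) = 30.97 + 3(35.45) = 137.32 g/mol.
M(PCl5) = 30.97 + 5(35.45) = 208.22 g/mol.
n(PCl3) = 108.00 g / 137.32 g/mol = 0.78648 mol.
From the equation the PCl3:PCl5 mole ratio is 1:1, so n(PCl5) = 0.78648 × 1/1 = 0.78648 mol.
Mass of PCl5 = 0.78648 mol × 208.22 g/mol = 163.76 g.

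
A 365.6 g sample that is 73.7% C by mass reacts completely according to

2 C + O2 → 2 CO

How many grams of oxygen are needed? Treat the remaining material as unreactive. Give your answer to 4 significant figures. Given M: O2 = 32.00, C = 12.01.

Mass of pure C = 365.6 g × 0.737 = 269.45 g.
n(C) = 269.45 g / 12.01 g/mol = 22.435 mol.
From the equation the C:O2 mole ratio is 2:1, so n(O2) = 22.435 × 1/2 = 11.218 mol.
Mass of O2 = 11.218 mol × 32.00 g/mol = 358.96 g.

359.0 g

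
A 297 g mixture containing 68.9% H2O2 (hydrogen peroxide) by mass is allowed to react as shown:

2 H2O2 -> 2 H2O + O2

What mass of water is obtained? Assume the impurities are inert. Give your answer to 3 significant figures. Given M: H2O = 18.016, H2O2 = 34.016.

108 g

Mass of pure H2O2 = 297 g × 0.689 = 204.6 g.
n(H2O2) = 204.6 g / 34.016 g/mol = 6.016 mol.
From the equation the H2O2:H2O mole ratio is 2:2, so n(H2O) = 6.016 × 2/2 = 6.016 mol.
Mass of H2O = 6.016 mol × 18.016 g/mol = 108.4 g.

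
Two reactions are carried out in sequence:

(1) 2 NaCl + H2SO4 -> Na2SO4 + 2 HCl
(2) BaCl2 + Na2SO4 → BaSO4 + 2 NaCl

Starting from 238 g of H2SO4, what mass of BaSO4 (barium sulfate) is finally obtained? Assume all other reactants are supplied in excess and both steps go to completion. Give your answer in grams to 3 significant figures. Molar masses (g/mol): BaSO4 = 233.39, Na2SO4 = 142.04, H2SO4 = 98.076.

n(H2SO4) = 238.0 / 98.076 = 2.427 mol.
Step 1 gives a 1:1 ratio of H2SO4 to Na2SO4, so n(Na2SO4) = 2.427 mol.
In step 2 the Na2SO4:BaSO4 ratio is 1:1, so n(BaSO4) = 2.427 mol.
Mass of BaSO4 = 2.427 × 233.39 = 566.4 g.

566 g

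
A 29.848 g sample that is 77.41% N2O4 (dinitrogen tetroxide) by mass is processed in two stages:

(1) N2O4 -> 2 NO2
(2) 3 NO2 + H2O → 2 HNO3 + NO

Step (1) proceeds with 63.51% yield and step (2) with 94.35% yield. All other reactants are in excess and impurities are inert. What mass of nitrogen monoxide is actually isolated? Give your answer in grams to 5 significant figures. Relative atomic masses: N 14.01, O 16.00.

3.0102 g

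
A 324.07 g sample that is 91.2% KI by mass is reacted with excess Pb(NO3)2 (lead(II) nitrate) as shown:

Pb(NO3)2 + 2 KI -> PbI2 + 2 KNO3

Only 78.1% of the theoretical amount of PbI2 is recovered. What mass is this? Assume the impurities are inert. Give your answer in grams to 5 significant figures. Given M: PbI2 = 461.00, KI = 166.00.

320.51 g

Pure KI available = 324.07 g × 0.912 = 295.552 g.
n(KI) = 295.552 g / 166.00 g/mol = 1.78043 mol.
From the equation the KI:PbI2 mole ratio is 2:1, so n(PbI2) = 1.78043 × 1/2 = 0.890216 mol.
Mass of PbI2 = 0.890216 mol × 461.00 g/mol = 410.390 g.
Actual mass collected = 410.390 g × 0.781 = 320.514 g.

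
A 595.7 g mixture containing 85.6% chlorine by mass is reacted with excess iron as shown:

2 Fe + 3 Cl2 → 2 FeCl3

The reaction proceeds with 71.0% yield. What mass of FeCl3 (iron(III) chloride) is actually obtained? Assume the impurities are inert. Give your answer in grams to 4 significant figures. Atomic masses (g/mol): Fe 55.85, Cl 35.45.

Pure Cl2 available = 595.7 g × 0.856 = 509.92 g.
M(Cl2) = 2(35.45) = 70.90 g/mol.
M(FeCl3) = 55.85 + 3(35.45) = 162.20 g/mol.
n(Cl2) = 509.92 g / 70.90 g/mol = 7.1921 mol.
From the equation the Cl2:FeCl3 mole ratio is 3:2, so n(FeCl3) = 7.1921 × 2/3 = 4.7947 mol.
Mass of FeCl3 = 4.7947 mol × 162.20 g/mol = 777.70 g.
Actual mass collected = 777.70 g × 0.710 = 552.17 g.

552.2 g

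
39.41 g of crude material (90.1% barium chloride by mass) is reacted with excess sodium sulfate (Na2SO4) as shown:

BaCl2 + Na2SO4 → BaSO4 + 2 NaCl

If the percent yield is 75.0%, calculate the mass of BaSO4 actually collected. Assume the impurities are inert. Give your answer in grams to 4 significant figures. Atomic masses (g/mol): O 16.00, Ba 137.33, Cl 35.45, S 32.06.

29.85 g

Pure BaCl2 available = 39.41 g × 0.901 = 35.508 g.
M(BaCl2) = 137.33 + 2(35.45) = 208.23 g/mol.
M(BaSO4) = 137.33 + 32.06 + 4(16.00) = 233.39 g/mol.
n(BaCl2) = 35.508 g / 208.23 g/mol = 0.17052 mol.
From the equation the BaCl2:BaSO4 mole ratio is 1:1, so n(BaSO4) = 0.17052 × 1/1 = 0.17052 mol.
Mass of BaSO4 = 0.17052 mol × 233.39 g/mol = 39.799 g.
Actual mass collected = 39.799 g × 0.750 = 29.849 g.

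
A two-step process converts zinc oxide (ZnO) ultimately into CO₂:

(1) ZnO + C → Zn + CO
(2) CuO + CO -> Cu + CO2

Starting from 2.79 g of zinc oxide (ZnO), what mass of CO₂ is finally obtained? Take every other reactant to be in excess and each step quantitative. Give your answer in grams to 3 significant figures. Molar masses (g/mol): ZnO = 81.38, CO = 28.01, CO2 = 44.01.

1.51 g

n(ZnO) = 2.790 / 81.38 = 0.03428 mol.
Step 1 gives a 1:1 ratio of ZnO to CO, so n(CO) = 0.03428 mol.
In step 2 the CO:CO2 ratio is 1:1, so n(CO2) = 0.03428 mol.
Mass of CO2 = 0.03428 × 44.01 = 1.509 g.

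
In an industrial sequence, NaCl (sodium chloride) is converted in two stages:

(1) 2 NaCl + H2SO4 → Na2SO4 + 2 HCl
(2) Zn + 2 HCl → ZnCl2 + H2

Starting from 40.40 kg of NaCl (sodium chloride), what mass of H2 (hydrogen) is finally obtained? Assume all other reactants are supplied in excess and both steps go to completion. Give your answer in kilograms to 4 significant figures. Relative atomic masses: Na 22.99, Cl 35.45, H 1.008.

M(NaCl) = 22.99 + 35.45 = 58.44 g/mol.
M(H2) = 2(1.008) = 2.016 g/mol.
40.40 kg = 40400 g.
n(NaCl) = 40400 / 58.44 = 691.31 mol.
Step 1 gives a 2:2 ratio of NaCl to HCl, so n(HCl) = 691.31 mol.
In step 2 the HCl:H2 ratio is 2:1, so n(H2) = 345.65 mol.
Mass of H2 = 345.65 × 2.016 = 696.84 g = 0.6968 kg.

0.6968 kg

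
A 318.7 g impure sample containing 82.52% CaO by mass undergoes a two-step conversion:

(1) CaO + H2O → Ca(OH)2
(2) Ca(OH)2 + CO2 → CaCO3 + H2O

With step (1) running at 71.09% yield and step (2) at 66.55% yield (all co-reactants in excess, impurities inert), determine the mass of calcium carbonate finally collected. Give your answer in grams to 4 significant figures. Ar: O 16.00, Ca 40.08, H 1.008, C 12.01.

222.1 g

Pure CaO = 318.7 × 0.8252 = 262.99 g.
M(CaO) = 40.08 + 16.00 = 56.08 g/mol.
M(CaCO3) = 40.08 + 12.01 + 3(16.00) = 100.09 g/mol.
n(CaO) = 262.99 / 56.08 = 4.6896 mol.
Step 1 (CaO:Ca(OH)2 = 1:1): theoretical n(Ca(OH)2) = 4.6896 mol; at 71.09% yield, n(Ca(OH)2) = 3.3338 mol.
Step 2 (Ca(OH)2:CaCO3 = 1:1): theoretical n(CaCO3) = 3.3338 mol, so theoretical mass = 3.3338 × 100.09 = 333.68 g.
At 66.55% yield, actual mass of CaCO3 = 333.68 × 0.6655 = 222.07 g.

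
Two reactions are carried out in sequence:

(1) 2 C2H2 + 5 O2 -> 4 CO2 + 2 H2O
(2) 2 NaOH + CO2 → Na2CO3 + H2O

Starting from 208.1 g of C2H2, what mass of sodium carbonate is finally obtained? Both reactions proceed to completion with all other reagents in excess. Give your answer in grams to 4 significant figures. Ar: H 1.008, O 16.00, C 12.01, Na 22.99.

1694 g

M(C2H2) = 2(12.01) + 2(1.008) = 26.036 g/mol.
M(Na2CO3) = 2(22.99) + 12.01 + 3(16.00) = 105.99 g/mol.
n(C2H2) = 208.10 / 26.036 = 7.9928 mol.
Step 1 gives a 2:4 ratio of C2H2 to CO2, so n(CO2) = 15.986 mol.
In step 2 the CO2:Na2CO3 ratio is 1:1, so n(Na2CO3) = 15.986 mol.
Mass of Na2CO3 = 15.986 × 105.99 = 1694.3 g.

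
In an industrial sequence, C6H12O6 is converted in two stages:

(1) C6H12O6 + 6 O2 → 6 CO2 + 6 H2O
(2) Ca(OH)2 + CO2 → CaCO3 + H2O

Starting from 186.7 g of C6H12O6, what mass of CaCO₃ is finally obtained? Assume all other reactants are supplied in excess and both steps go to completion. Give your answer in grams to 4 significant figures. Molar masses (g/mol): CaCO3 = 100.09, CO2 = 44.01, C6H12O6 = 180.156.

622.4 g

n(C6H12O6) = 186.70 / 180.156 = 1.0363 mol.
Step 1 gives a 1:6 ratio of C6H12O6 to CO2, so n(CO2) = 6.2179 mol.
In step 2 the CO2:CaCO3 ratio is 1:1, so n(CaCO3) = 6.2179 mol.
Mass of CaCO3 = 6.2179 × 100.09 = 622.35 g.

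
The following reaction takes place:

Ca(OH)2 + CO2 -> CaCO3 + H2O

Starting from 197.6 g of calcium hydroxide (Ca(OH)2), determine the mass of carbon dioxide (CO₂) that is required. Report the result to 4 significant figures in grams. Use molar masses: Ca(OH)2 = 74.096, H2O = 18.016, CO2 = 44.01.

n(Ca(OH)2) = 197.60 g / 74.096 g/mol = 2.6668 mol.
From the equation the Ca(OH)2:CO2 mole ratio is 1:1, so n(CO2) = 2.6668 × 1/1 = 2.6668 mol.
Mass of CO2 = 2.6668 mol × 44.01 g/mol = 117.37 g.

117.4 g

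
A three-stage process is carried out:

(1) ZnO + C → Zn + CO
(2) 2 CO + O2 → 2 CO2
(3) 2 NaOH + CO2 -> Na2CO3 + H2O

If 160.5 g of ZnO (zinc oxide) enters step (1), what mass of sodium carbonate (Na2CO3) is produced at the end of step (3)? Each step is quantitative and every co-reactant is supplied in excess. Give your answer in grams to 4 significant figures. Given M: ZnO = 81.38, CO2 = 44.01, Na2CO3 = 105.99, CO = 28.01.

n(ZnO) = 160.5 / 81.38 = 1.9722 mol.
Reaction (1): ZnO→CO ratio 1:1 ⇒ n(CO) = 1.9722 mol.
Reaction (2): CO→CO2 ratio 2:2 ⇒ n(CO2) = 1.9722 mol.
Reaction (3): CO2→Na2CO3 ratio 1:1 ⇒ n(Na2CO3) = 1.9722 mol.
Mass of Na2CO3 = 1.9722 × 105.99 = 209.04 g.

209.0 g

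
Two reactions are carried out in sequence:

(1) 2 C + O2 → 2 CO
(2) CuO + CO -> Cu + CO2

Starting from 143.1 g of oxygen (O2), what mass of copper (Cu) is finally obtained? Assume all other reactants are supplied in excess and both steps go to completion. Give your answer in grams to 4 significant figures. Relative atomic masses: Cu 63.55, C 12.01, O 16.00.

M(O2) = 2(16.00) = 32.00 g/mol.
M(Cu) = 63.55 g/mol.
n(O2) = 143.10 / 32.00 = 4.4719 mol.
Step 1 gives a 1:2 ratio of O2 to CO, so n(CO) = 8.9437 mol.
In step 2 the CO:Cu ratio is 1:1, so n(Cu) = 8.9437 mol.
Mass of Cu = 8.9437 × 63.55 = 568.38 g.

568.4 g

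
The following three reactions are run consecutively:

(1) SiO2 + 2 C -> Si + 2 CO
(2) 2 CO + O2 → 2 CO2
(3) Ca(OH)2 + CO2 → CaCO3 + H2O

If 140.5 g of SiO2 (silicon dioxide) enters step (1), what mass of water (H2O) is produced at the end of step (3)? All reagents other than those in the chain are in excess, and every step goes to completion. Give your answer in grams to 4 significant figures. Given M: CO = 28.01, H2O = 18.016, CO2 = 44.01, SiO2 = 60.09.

84.25 g

n(SiO2) = 140.5 / 60.09 = 2.3382 mol.
Reaction (1): SiO2→CO ratio 1:2 ⇒ n(CO) = 4.6763 mol.
Reaction (2): CO→CO2 ratio 2:2 ⇒ n(CO2) = 4.6763 mol.
Reaction (3): CO2→H2O ratio 1:1 ⇒ n(H2O) = 4.6763 mol.
Mass of H2O = 4.6763 × 18.016 = 84.249 g.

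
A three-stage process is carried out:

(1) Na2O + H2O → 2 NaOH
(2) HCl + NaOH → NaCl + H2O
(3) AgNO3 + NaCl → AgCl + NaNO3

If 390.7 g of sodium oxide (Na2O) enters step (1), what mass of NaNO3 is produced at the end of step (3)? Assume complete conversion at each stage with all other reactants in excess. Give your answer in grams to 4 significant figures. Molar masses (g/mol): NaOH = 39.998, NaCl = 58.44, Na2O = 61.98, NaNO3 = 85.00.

n(Na2O) = 390.7 / 61.98 = 6.3036 mol.
Reaction (1): Na2O→NaOH ratio 1:2 ⇒ n(NaOH) = 12.607 mol.
Reaction (2): NaOH→NaCl ratio 1:1 ⇒ n(NaCl) = 12.607 mol.
Reaction (3): NaCl→NaNO3 ratio 1:1 ⇒ n(NaNO3) = 12.607 mol.
Mass of NaNO3 = 12.607 × 85.00 = 1071.6 g.

1072 g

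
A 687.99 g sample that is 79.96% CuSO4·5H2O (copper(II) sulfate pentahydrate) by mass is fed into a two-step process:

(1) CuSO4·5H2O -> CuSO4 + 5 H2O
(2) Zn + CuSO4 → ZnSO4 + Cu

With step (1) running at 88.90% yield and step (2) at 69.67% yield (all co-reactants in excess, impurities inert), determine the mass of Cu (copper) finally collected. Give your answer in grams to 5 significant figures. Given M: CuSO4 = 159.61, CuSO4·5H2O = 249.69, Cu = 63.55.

Pure CuSO4·5H2O = 687.99 × 0.7996 = 550.117 g.
n(CuSO4·5H2O) = 550.117 / 249.69 = 2.20320 mol.
Step 1 (CuSO4·5H2O:CuSO4 = 1:1): theoretical n(CuSO4) = 2.20320 mol; at 88.90% yield, n(CuSO4) = 1.95864 mol.
Step 2 (CuSO4:Cu = 1:1): theoretical n(Cu) = 1.95864 mol, so theoretical mass = 1.95864 × 63.55 = 124.472 g.
At 69.67% yield, actual mass of Cu = 124.472 × 0.6967 = 86.7195 g.

86.720 g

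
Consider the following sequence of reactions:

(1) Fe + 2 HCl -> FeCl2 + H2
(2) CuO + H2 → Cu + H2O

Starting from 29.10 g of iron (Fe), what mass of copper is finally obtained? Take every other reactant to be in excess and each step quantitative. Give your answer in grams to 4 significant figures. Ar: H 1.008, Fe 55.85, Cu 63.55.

33.11 g

M(Fe) = 55.85 g/mol.
M(Cu) = 63.55 g/mol.
n(Fe) = 29.100 / 55.85 = 0.52104 mol.
Step 1 gives a 1:1 ratio of Fe to H2, so n(H2) = 0.52104 mol.
In step 2 the H2:Cu ratio is 1:1, so n(Cu) = 0.52104 mol.
Mass of Cu = 0.52104 × 63.55 = 33.112 g.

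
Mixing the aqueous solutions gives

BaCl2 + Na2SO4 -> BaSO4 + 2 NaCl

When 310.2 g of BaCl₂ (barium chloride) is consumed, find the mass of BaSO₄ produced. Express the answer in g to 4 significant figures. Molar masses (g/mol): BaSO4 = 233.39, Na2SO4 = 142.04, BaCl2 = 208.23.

347.7 g

n(BaCl2) = 310.20 g / 208.23 g/mol = 1.4897 mol.
From the equation the BaCl2:BaSO4 mole ratio is 1:1, so n(BaSO4) = 1.4897 × 1/1 = 1.4897 mol.
Mass of BaSO4 = 1.4897 mol × 233.39 g/mol = 347.68 g.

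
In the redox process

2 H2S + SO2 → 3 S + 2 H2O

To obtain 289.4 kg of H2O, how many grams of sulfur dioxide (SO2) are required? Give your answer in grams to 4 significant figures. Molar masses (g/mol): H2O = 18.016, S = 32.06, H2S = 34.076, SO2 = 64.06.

514500 g

Convert: 289.4 kg = 289400 g.
n(H2O) = 289400 g / 18.016 g/mol = 16063 mol.
From the equation the H2O:SO2 mole ratio is 2:1, so n(SO2) = 16063 × 1/2 = 8031.7 mol.
Mass of SO2 = 8031.7 mol × 64.06 g/mol = 514510 g.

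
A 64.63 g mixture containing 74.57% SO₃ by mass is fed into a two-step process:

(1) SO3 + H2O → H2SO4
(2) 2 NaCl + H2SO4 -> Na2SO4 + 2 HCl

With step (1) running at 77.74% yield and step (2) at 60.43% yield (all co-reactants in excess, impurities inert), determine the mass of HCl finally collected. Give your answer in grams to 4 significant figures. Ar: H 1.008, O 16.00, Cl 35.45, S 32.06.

Pure SO3 = 64.63 × 0.7457 = 48.195 g.
M(SO3) = 32.06 + 3(16.00) = 80.06 g/mol.
M(HCl) = 1.008 + 35.45 = 36.458 g/mol.
n(SO3) = 48.195 / 80.06 = 0.60198 mol.
Step 1 (SO3:H2SO4 = 1:1): theoretical n(H2SO4) = 0.60198 mol; at 77.74% yield, n(H2SO4) = 0.46798 mol.
Step 2 (H2SO4:HCl = 1:2): theoretical n(HCl) = 0.93596 mol, so theoretical mass = 0.93596 × 36.458 = 34.123 g.
At 60.43% yield, actual mass of HCl = 34.123 × 0.6043 = 20.621 g.

20.62 g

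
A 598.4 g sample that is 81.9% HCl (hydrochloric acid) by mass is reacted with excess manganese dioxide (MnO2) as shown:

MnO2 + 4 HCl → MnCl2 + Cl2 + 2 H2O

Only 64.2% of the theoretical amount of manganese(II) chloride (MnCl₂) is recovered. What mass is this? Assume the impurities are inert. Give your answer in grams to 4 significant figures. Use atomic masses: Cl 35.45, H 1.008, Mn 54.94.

271.5 g

Pure HCl available = 598.4 g × 0.819 = 490.09 g.
M(HCl) = 1.008 + 35.45 = 36.458 g/mol.
M(MnCl2) = 54.94 + 2(35.45) = 125.84 g/mol.
n(HCl) = 490.09 g / 36.458 g/mol = 13.443 mol.
From the equation the HCl:MnCl2 mole ratio is 4:1, so n(MnCl2) = 13.443 × 1/4 = 3.3606 mol.
Mass of MnCl2 = 3.3606 mol × 125.84 g/mol = 422.90 g.
Actual mass collected = 422.90 g × 0.642 = 271.50 g.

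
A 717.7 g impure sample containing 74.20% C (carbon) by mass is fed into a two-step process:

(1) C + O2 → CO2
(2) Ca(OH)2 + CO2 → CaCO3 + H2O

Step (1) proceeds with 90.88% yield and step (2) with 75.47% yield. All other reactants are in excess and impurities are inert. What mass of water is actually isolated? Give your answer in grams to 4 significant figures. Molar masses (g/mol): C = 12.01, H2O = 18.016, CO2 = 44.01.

547.9 g

Pure C = 717.7 × 0.7420 = 532.53 g.
n(C) = 532.53 / 12.01 = 44.341 mol.
Step 1 (C:CO2 = 1:1): theoretical n(CO2) = 44.341 mol; at 90.88% yield, n(CO2) = 40.297 mol.
Step 2 (CO2:H2O = 1:1): theoretical n(H2O) = 40.297 mol, so theoretical mass = 40.297 × 18.016 = 725.99 g.
At 75.47% yield, actual mass of H2O = 725.99 × 0.7547 = 547.90 g.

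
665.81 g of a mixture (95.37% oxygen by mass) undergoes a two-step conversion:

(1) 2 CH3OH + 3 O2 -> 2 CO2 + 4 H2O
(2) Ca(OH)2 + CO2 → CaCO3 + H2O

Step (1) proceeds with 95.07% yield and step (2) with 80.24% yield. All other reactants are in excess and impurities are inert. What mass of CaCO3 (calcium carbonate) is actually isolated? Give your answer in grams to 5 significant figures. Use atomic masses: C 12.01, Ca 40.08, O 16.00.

1010.1 g

Pure O2 = 665.81 × 0.9537 = 634.983 g.
M(O2) = 2(16.00) = 32.00 g/mol.
M(CaCO3) = 40.08 + 12.01 + 3(16.00) = 100.09 g/mol.
n(O2) = 634.983 / 32.00 = 19.8432 mol.
Step 1 (O2:CO2 = 3:2): theoretical n(CO2) = 13.2288 mol; at 95.07% yield, n(CO2) = 12.5766 mol.
Step 2 (CO2:CaCO3 = 1:1): theoretical n(CaCO3) = 12.5766 mol, so theoretical mass = 12.5766 × 100.09 = 1258.80 g.
At 80.24% yield, actual mass of CaCO3 = 1258.80 × 0.8024 = 1010.06 g.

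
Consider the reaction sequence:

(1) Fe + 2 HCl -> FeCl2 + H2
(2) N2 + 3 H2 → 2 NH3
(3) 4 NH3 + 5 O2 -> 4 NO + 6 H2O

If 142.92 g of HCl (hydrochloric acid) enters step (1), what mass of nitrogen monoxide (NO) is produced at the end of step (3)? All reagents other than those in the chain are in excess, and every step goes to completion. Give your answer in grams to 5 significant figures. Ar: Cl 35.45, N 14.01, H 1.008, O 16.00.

M(HCl) = 1.008 + 35.45 = 36.458 g/mol.
M(NO) = 14.01 + 16.00 = 30.01 g/mol.
n(HCl) = 142.92 / 36.458 = 3.92013 mol.
Reaction (1): HCl→H2 ratio 2:1 ⇒ n(H2) = 1.96006 mol.
Reaction (2): H2→NH3 ratio 3:2 ⇒ n(NH3) = 1.30671 mol.
Reaction (3): NH3→NO ratio 4:4 ⇒ n(NO) = 1.30671 mol.
Mass of NO = 1.30671 × 30.01 = 39.2143 g.

39.214 g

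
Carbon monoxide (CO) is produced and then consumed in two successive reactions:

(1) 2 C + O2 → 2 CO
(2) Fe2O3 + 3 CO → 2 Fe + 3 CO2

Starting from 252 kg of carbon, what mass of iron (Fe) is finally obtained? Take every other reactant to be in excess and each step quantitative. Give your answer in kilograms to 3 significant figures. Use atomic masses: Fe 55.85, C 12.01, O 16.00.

781 kg

M(C) = 12.01 g/mol.
M(Fe) = 55.85 g/mol.
252 kg = 252000 g.
n(C) = 252000 / 12.01 = 20980 mol.
Step 1 gives a 2:2 ratio of C to CO, so n(CO) = 20980 mol.
In step 2 the CO:Fe ratio is 3:2, so n(Fe) = 13990 mol.
Mass of Fe = 13990 × 55.85 = 781200 g = 781 kg.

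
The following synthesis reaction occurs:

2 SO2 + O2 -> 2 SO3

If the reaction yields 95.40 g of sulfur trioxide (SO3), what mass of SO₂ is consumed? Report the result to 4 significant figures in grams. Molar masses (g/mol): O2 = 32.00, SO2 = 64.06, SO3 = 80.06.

76.33 g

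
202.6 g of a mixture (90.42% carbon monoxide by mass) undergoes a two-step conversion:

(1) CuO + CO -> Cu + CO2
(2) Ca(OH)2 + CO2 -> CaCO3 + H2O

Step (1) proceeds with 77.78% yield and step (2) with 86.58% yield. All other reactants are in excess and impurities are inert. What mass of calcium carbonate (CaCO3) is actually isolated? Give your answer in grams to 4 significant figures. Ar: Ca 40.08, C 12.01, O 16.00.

440.8 g

Pure CO = 202.6 × 0.9042 = 183.19 g.
M(CO) = 12.01 + 16.00 = 28.01 g/mol.
M(CaCO3) = 40.08 + 12.01 + 3(16.00) = 100.09 g/mol.
n(CO) = 183.19 / 28.01 = 6.5402 mol.
Step 1 (CO:CO2 = 1:1): theoretical n(CO2) = 6.5402 mol; at 77.78% yield, n(CO2) = 5.0870 mol.
Step 2 (CO2:CaCO3 = 1:1): theoretical n(CaCO3) = 5.0870 mol, so theoretical mass = 5.0870 × 100.09 = 509.15 g.
At 86.58% yield, actual mass of CaCO3 = 509.15 × 0.8658 = 440.83 g.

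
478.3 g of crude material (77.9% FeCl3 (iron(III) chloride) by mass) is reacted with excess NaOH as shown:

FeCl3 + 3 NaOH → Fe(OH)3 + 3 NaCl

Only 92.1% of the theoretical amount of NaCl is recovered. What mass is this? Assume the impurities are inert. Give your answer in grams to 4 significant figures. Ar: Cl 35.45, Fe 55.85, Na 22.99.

370.9 g

Pure FeCl3 available = 478.3 g × 0.779 = 372.60 g.
M(FeCl3) = 55.85 + 3(35.45) = 162.20 g/mol.
M(NaCl) = 22.99 + 35.45 = 58.44 g/mol.
n(FeCl3) = 372.60 g / 162.20 g/mol = 2.2971 mol.
From the equation the FeCl3:NaCl mole ratio is 1:3, so n(NaCl) = 2.2971 × 3/1 = 6.8914 mol.
Mass of NaCl = 6.8914 mol × 58.44 g/mol = 402.73 g.
Actual mass collected = 402.73 g × 0.921 = 370.92 g.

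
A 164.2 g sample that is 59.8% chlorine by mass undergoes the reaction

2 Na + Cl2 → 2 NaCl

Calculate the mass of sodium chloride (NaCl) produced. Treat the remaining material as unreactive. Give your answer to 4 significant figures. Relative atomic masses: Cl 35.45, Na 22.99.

Mass of pure Cl2 = 164.2 g × 0.598 = 98.192 g.
M(Cl2) = 2(35.45) = 70.90 g/mol.
M(NaCl) = 22.99 + 35.45 = 58.44 g/mol.
n(Cl2) = 98.192 g / 70.90 g/mol = 1.3849 mol.
From the equation the Cl2:NaCl mole ratio is 1:2, so n(NaCl) = 1.3849 × 2/1 = 2.7699 mol.
Mass of NaCl = 2.7699 mol × 58.44 g/mol = 161.87 g.

161.9 g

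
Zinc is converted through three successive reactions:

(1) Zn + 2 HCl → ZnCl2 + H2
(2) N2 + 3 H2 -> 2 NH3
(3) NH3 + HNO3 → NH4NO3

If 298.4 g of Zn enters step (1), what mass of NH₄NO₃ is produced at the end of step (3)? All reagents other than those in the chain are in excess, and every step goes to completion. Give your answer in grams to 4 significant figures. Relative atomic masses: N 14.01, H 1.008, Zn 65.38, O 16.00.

M(Zn) = 65.38 g/mol.
M(NH4NO3) = 2(14.01) + 4(1.008) + 3(16.00) = 80.052 g/mol.
n(Zn) = 298.4 / 65.38 = 4.5641 mol.
Reaction (1): Zn→H2 ratio 1:1 ⇒ n(H2) = 4.5641 mol.
Reaction (2): H2→NH3 ratio 3:2 ⇒ n(NH3) = 3.0427 mol.
Reaction (3): NH3→NH4NO3 ratio 1:1 ⇒ n(NH4NO3) = 3.0427 mol.
Mass of NH4NO3 = 3.0427 × 80.052 = 243.58 g.

243.6 g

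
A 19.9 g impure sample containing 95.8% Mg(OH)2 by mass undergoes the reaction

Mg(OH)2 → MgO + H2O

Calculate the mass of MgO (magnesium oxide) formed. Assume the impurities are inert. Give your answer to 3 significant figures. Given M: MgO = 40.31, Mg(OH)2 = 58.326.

13.2 g

Mass of pure Mg(OH)2 = 19.9 g × 0.958 = 19.06 g.
n(Mg(OH)2) = 19.06 g / 58.326 g/mol = 0.3269 mol.
From the equation the Mg(OH)2:MgO mole ratio is 1:1, so n(MgO) = 0.3269 × 1/1 = 0.3269 mol.
Mass of MgO = 0.3269 mol × 40.31 g/mol = 13.18 g.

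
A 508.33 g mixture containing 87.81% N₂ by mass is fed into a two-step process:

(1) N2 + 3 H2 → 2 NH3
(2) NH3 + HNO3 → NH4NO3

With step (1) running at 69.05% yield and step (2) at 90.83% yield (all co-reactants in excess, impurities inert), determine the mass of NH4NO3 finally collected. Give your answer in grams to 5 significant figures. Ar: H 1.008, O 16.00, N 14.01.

1599.6 g

Pure N2 = 508.33 × 0.8781 = 446.365 g.
M(N2) = 2(14.01) = 28.02 g/mol.
M(NH4NO3) = 2(14.01) + 4(1.008) + 3(16.00) = 80.052 g/mol.
n(N2) = 446.365 / 28.02 = 15.9302 mol.
Step 1 (N2:NH3 = 1:2): theoretical n(NH3) = 31.8604 mol; at 69.05% yield, n(NH3) = 21.9996 mol.
Step 2 (NH3:NH4NO3 = 1:1): theoretical n(NH4NO3) = 21.9996 mol, so theoretical mass = 21.9996 × 80.052 = 1761.11 g.
At 90.83% yield, actual mass of NH4NO3 = 1761.11 × 0.9083 = 1599.62 g.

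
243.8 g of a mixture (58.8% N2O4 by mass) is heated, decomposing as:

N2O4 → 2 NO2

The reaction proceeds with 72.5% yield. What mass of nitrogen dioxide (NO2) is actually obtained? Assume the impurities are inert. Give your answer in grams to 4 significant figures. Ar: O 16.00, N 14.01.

Pure N2O4 available = 243.8 g × 0.588 = 143.35 g.
M(N2O4) = 2(14.01) + 4(16.00) = 92.02 g/mol.
M(NO2) = 14.01 + 2(16.00) = 46.01 g/mol.
n(N2O4) = 143.35 g / 92.02 g/mol = 1.5579 mol.
From the equation the N2O4:NO2 mole ratio is 1:2, so n(NO2) = 1.5579 × 2/1 = 3.1157 mol.
Mass of NO2 = 3.1157 mol × 46.01 g/mol = 143.35 g.
Actual mass collected = 143.35 g × 0.725 = 103.93 g.

103.9 g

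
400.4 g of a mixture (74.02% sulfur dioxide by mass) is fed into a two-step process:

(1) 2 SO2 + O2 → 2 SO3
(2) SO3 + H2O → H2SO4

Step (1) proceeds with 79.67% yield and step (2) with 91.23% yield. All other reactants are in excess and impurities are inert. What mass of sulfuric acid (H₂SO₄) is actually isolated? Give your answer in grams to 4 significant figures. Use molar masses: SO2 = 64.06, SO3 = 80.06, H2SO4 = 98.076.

329.8 g

Pure SO2 = 400.4 × 0.7402 = 296.38 g.
n(SO2) = 296.38 / 64.06 = 4.6265 mol.
Step 1 (SO2:SO3 = 2:2): theoretical n(SO3) = 4.6265 mol; at 79.67% yield, n(SO3) = 3.6860 mol.
Step 2 (SO3:H2SO4 = 1:1): theoretical n(H2SO4) = 3.6860 mol, so theoretical mass = 3.6860 × 98.076 = 361.50 g.
At 91.23% yield, actual mass of H2SO4 = 361.50 × 0.9123 = 329.80 g.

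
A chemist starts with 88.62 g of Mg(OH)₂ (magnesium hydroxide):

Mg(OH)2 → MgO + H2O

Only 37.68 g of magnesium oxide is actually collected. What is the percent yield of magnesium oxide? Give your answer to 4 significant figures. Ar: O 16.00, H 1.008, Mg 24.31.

61.52 %

M(Mg(OH)2) = 24.31 + 2(16.00) + 2(1.008) = 58.326 g/mol.
M(MgO) = 24.31 + 16.00 = 40.31 g/mol.
n(Mg(OH)2) = 88.620 g / 58.326 g/mol = 1.5194 mol.
From the equation the Mg(OH)2:MgO mole ratio is 1:1, so n(MgO) = 1.5194 × 1/1 = 1.5194 mol.
Mass of MgO = 1.5194 mol × 40.31 g/mol = 61.247 g.
This is the theoretical yield. Percent yield = 37.68 g / 61.247 g × 100% = 61.522%.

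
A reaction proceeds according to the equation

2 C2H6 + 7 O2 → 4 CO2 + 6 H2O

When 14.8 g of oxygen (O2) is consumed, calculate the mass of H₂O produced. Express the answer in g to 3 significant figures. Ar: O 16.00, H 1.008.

7.14 g

M(O2) = 2(16.00) = 32.00 g/mol.
M(H2O) = 2(1.008) + 16.00 = 18.016 g/mol.
n(O2) = 14.80 g / 32.00 g/mol = 0.4625 mol.
From the equation the O2:H2O mole ratio is 7:6, so n(H2O) = 0.4625 × 6/7 = 0.3964 mol.
Mass of H2O = 0.3964 mol × 18.016 g/mol = 7.142 g.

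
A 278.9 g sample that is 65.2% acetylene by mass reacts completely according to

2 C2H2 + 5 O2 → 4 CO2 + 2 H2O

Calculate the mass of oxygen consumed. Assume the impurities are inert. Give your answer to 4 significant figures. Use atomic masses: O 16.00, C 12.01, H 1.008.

558.7 g

Mass of pure C2H2 = 278.9 g × 0.652 = 181.84 g.
M(C2H2) = 2(12.01) + 2(1.008) = 26.036 g/mol.
M(O2) = 2(16.00) = 32.00 g/mol.
n(C2H2) = 181.84 g / 26.036 g/mol = 6.9843 mol.
From the equation the C2H2:O2 mole ratio is 2:5, so n(O2) = 6.9843 × 5/2 = 17.461 mol.
Mass of O2 = 17.461 mol × 32.00 g/mol = 558.74 g.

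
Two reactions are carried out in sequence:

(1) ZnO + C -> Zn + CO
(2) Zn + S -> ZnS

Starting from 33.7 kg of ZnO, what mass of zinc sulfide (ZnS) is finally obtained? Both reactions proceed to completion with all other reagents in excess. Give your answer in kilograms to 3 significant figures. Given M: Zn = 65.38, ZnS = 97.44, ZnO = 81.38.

40.4 kg

33.7 kg = 33700 g.
n(ZnO) = 33700 / 81.38 = 414.1 mol.
Step 1 gives a 1:1 ratio of ZnO to Zn, so n(Zn) = 414.1 mol.
In step 2 the Zn:ZnS ratio is 1:1, so n(ZnS) = 414.1 mol.
Mass of ZnS = 414.1 × 97.44 = 40350 g = 40.4 kg.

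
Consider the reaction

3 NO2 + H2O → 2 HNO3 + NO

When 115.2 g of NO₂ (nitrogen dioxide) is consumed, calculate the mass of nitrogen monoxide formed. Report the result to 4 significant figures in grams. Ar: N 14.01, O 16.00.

M(NO2) = 14.01 + 2(16.00) = 46.01 g/mol.
M(NO) = 14.01 + 16.00 = 30.01 g/mol.
n(NO2) = 115.20 g / 46.01 g/mol = 2.5038 mol.
From the equation the NO2:NO mole ratio is 3:1, so n(NO) = 2.5038 × 1/3 = 0.83460 mol.
Mass of NO = 0.83460 mol × 30.01 g/mol = 25.046 g.

25.05 g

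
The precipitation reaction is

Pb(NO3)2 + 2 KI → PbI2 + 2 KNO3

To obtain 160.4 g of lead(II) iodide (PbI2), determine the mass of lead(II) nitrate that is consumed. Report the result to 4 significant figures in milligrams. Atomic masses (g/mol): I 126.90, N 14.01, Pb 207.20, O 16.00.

M(PbI2) = 207.20 + 2(126.90) = 461.00 g/mol.
M(Pb(NO3)2) = 207.20 + 2(14.01) + 6(16.00) = 331.22 g/mol.
n(PbI2) = 160.40 g / 461.00 g/mol = 0.34794 mol.
From the equation the PbI2:Pb(NO3)2 mole ratio is 1:1, so n(Pb(NO3)2) = 0.34794 × 1/1 = 0.34794 mol.
Mass of Pb(NO3)2 = 0.34794 mol × 331.22 g/mol = 115.24 g.
Converting to mg: 115.24 g = 115200 mg.

115200 mg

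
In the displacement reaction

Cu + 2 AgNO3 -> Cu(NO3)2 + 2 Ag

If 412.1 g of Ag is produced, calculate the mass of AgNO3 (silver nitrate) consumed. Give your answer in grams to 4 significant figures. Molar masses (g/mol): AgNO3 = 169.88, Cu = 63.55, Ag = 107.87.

649.0 g

n(Ag) = 412.10 g / 107.87 g/mol = 3.8203 mol.
From the equation the Ag:AgNO3 mole ratio is 2:2, so n(AgNO3) = 3.8203 × 2/2 = 3.8203 mol.
Mass of AgNO3 = 3.8203 mol × 169.88 g/mol = 649.00 g.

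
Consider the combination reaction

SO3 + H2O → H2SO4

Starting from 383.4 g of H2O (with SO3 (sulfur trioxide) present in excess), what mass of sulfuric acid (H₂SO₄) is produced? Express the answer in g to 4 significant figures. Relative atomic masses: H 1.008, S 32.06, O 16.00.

M(H2O) = 2(1.008) + 16.00 = 18.016 g/mol.
M(H2SO4) = 2(1.008) + 32.06 + 4(16.00) = 98.076 g/mol.
n(H2O) = 383.40 g / 18.016 g/mol = 21.281 mol.
From the equation the H2O:H2SO4 mole ratio is 1:1, so n(H2SO4) = 21.281 × 1/1 = 21.281 mol.
Mass of H2SO4 = 21.281 mol × 98.076 g/mol = 2087.2 g.

2087 g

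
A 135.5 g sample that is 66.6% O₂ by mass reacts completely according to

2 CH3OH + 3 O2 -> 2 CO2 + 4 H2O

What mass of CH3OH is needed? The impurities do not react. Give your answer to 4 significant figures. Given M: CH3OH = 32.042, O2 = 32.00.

60.24 g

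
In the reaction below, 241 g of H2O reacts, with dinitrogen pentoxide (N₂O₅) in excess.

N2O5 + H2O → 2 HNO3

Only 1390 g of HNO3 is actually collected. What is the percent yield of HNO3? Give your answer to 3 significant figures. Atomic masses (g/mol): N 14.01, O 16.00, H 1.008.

82.4 %

M(H2O) = 2(1.008) + 16.00 = 18.016 g/mol.
M(HNO3) = 1.008 + 14.01 + 3(16.00) = 63.018 g/mol.
n(H2O) = 241.0 g / 18.016 g/mol = 13.38 mol.
From the equation the H2O:HNO3 mole ratio is 1:2, so n(HNO3) = 13.38 × 2/1 = 26.75 mol.
Mass of HNO3 = 26.75 mol × 63.018 g/mol = 1686 g.
This is the theoretical yield. Percent yield = 1390 g / 1686 g × 100% = 82.44%.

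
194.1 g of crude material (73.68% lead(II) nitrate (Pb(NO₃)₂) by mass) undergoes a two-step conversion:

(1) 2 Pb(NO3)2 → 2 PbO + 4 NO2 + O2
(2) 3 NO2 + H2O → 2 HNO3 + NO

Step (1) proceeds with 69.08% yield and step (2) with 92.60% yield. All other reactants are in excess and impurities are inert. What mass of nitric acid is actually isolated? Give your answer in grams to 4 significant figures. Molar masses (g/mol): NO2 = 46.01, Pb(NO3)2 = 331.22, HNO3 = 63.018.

Pure Pb(NO3)2 = 194.1 × 0.7368 = 143.01 g.
n(Pb(NO3)2) = 143.01 / 331.22 = 0.43178 mol.
Step 1 (Pb(NO3)2:NO2 = 2:4): theoretical n(NO2) = 0.86355 mol; at 69.08% yield, n(NO2) = 0.59654 mol.
Step 2 (NO2:HNO3 = 3:2): theoretical n(HNO3) = 0.39769 mol, so theoretical mass = 0.39769 × 63.018 = 25.062 g.
At 92.60% yield, actual mass of HNO3 = 25.062 × 0.9260 = 23.207 g.

23.21 g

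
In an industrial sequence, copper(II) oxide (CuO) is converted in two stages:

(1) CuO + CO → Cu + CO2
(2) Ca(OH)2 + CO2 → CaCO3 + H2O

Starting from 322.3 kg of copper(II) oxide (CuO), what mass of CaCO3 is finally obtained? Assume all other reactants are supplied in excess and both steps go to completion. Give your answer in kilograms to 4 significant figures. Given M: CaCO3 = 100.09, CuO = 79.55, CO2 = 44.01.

405.5 kg

322.3 kg = 322300 g.
n(CuO) = 322300 / 79.55 = 4051.5 mol.
Step 1 gives a 1:1 ratio of CuO to CO2, so n(CO2) = 4051.5 mol.
In step 2 the CO2:CaCO3 ratio is 1:1, so n(CaCO3) = 4051.5 mol.
Mass of CaCO3 = 4051.5 × 100.09 = 405520 g = 405.5 kg.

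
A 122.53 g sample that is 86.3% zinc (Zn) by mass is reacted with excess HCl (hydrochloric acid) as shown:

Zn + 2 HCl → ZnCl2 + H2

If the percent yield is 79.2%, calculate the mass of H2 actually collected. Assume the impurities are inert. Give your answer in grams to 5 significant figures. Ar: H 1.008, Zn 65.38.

Pure Zn available = 122.53 g × 0.863 = 105.743 g.
M(Zn) = 65.38 g/mol.
M(H2) = 2(1.008) = 2.016 g/mol.
n(Zn) = 105.743 g / 65.38 g/mol = 1.61737 mol.
From the equation the Zn:H2 mole ratio is 1:1, so n(H2) = 1.61737 × 1/1 = 1.61737 mol.
Mass of H2 = 1.61737 mol × 2.016 g/mol = 3.26061 g.
Actual mass collected = 3.26061 g × 0.792 = 2.58240 g.

2.5824 g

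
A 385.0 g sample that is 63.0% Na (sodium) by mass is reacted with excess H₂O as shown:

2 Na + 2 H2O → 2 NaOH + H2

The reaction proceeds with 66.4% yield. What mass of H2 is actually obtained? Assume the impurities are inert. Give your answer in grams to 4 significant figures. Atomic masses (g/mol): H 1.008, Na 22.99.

7.061 g

Pure Na available = 385.0 g × 0.630 = 242.55 g.
M(Na) = 22.99 g/mol.
M(H2) = 2(1.008) = 2.016 g/mol.
n(Na) = 242.55 g / 22.99 g/mol = 10.550 mol.
From the equation the Na:H2 mole ratio is 2:1, so n(H2) = 10.550 × 1/2 = 5.2751 mol.
Mass of H2 = 5.2751 mol × 2.016 g/mol = 10.635 g.
Actual mass collected = 10.635 g × 0.664 = 7.0614 g.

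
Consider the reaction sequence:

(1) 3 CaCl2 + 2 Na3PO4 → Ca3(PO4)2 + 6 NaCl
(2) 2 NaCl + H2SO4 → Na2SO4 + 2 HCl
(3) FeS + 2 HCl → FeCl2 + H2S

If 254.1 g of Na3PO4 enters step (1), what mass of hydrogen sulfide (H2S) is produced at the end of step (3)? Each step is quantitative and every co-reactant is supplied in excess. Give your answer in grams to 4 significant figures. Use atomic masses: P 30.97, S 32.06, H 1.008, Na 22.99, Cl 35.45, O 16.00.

79.22 g

M(Na3PO4) = 3(22.99) + 30.97 + 4(16.00) = 163.94 g/mol.
M(H2S) = 2(1.008) + 32.06 = 34.076 g/mol.
n(Na3PO4) = 254.1 / 163.94 = 1.5500 mol.
Reaction (1): Na3PO4→NaCl ratio 2:6 ⇒ n(NaCl) = 4.6499 mol.
Reaction (2): NaCl→HCl ratio 2:2 ⇒ n(HCl) = 4.6499 mol.
Reaction (3): HCl→H2S ratio 2:1 ⇒ n(H2S) = 2.3249 mol.
Mass of H2S = 2.3249 × 34.076 = 79.225 g.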